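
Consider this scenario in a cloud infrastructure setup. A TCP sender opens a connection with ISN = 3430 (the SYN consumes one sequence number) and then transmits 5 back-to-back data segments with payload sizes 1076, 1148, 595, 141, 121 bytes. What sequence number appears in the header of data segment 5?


The SYN occupies sequence number ISN = 3430, so the first data byte is ISN + 1 = 3431.
SEQ of data segment i = (ISN + 1) + sum of payload sizes of segments 1..i-1.
Segment 1: SEQ = 3431, payload = 1076 bytes
Segment 2: SEQ = 4507, payload = 1148 bytes
Segment 3: SEQ = 5655, payload = 595 bytes
Segment 4: SEQ = 6250, payload = 141 bytes
Segment 5: SEQ = 6391, payload = 121 bytes
SEQ of segment 5 = 3431 + 1076 + 1148 + 595 + 141 = 6391

6391


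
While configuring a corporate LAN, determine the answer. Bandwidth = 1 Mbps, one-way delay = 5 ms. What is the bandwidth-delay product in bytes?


Given: bandwidth = 1 Mbps, delay = 5 ms
BDP in bits = 1 * 10^6 * 5 / 1000
BDP in bits = 5000
BDP in bytes = 5000 / 8 = 625

625


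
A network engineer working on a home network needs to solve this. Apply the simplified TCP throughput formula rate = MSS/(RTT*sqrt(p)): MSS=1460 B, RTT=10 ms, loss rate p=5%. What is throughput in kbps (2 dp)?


Given: MSS = 1460 bytes, RTT = 10 ms, loss = 5%
RTT in seconds = 10 / 1000 = 0.01
Loss rate = 5% = 0.05
sqrt(loss) = sqrt(0.05) = 0.223606797750
Throughput (bytes/s) = 1460 / (0.01 * 0.223606797750) = 652931.8494
Throughput (kbps) = 652931.8494 * 8 / 1000 = 5223.454795 -> 5223.45 kbps (2 dp)

5223.45


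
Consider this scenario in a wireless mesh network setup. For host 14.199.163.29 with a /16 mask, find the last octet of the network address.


Given: IP = 14.199.163.29, prefix = /16
Subnet mask = 255.255.0.0
Last octet of IP: 29
Last octet of mask: 0
Network last octet = 29 AND 0 = 0

0


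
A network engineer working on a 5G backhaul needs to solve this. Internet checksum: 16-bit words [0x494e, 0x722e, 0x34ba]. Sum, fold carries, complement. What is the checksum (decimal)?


Given words: [0x494e, 0x722e, 0x34ba]
Step 1: Sum all words
Raw sum = 18766 + 29230 + 13498 = 61494
One's complement = ~61494 & 0xFFFF = 4041

4041


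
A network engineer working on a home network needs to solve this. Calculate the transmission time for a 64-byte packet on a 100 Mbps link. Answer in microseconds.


Given: packet = 64 bytes, bandwidth = 100 Mbps
Packet in bits = 64 * 8 = 512 bits
Bandwidth = 100 * 10^6 = 100000000 bps
Time = 512 / 100000000 seconds
Time in us = 512 * 10^6 / 100000000 = 5.12

5.12


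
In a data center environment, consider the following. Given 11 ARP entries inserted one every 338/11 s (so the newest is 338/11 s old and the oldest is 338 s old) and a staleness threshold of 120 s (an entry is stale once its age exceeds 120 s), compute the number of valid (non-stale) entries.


Ages are k * 338/11 s for k = 1..11 (spacing = 30.7273 s).
Entry k is valid iff k * 338/11 <= 120 iff k <= 11 * 120 / 338 = 3.9053
n_valid = floor(3.9053) = 3
(n_stale = 11 - 3 = 8)

3


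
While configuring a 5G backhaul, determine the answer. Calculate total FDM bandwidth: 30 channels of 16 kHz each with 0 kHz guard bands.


Given: 30 channels, 16 kHz each, guard = 0 kHz
Channel bandwidth = 30 * 16 = 480 kHz
Guard bands = 29 gaps * 0 kHz = 0 kHz
Total = 480 + 0 = 480 kHz

480


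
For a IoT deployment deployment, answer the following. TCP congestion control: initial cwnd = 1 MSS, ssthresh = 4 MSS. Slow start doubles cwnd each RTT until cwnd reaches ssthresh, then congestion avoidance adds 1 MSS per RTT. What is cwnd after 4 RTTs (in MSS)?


RTT 0: cwnd = 1 MSS (initial)
RTT 1: cwnd = 2 MSS (slow start, doubled)
RTT 2: cwnd = 4 MSS (slow start, doubled)
RTT 3: cwnd = 5 MSS (congestion avoidance, +1)
RTT 4: cwnd = 6 MSS (congestion avoidance, +1)

6


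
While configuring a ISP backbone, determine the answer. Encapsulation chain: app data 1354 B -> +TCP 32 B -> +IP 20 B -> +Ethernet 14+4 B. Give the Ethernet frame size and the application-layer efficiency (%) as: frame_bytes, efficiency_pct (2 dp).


TCP segment = 1354 + 32 = 1386 B
IP packet = 1386 + 20 = 1406 B
Ethernet frame = 1406 + 14 + 4 = 1424 B
Efficiency = app / frame = 1354 / 1424 = 0.950843 = 95.0843% -> 95.08% (2 dp)

1424, 95.08


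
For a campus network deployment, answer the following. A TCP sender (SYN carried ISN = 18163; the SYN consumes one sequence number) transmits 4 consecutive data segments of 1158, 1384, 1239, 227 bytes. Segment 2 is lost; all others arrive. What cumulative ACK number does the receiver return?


SYN uses sequence number 18163; first data byte = ISN + 1 = 18164.
Segment 1: SEQ = 18164, len = 1158 B, covers [18164, 19321]
Segment 2: SEQ = 19322, len = 1384 B, covers [19322, 20705] [LOST]
Segment 3: SEQ = 20706, len = 1239 B, covers [20706, 21944]
Segment 4: SEQ = 21945, len = 227 B, covers [21945, 22171]
In-order data received: bytes [18164, 19321] (segments 1..1).
Segment 2 missing -> gap begins at byte 19322; later segments buffered out of order.
Cumulative ACK = next expected in-order byte = 18164 + 1158 = 19322

19322


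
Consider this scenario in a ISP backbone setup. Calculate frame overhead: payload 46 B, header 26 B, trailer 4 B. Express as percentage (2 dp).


Given: payload = 46 B, header = 26 B, trailer = 4 B
Overhead bytes = header + trailer = 26 + 4 = 30
Total frame = payload + overhead = 46 + 30 = 76
Overhead % = 30 / 76 * 100 = 39.4737% -> 39.47% (2 dp)

39.47


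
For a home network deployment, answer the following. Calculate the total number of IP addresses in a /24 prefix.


Given: CIDR prefix /24
Host bits = 32 - 24 = 8
Total addresses = 2^8 = 256

256


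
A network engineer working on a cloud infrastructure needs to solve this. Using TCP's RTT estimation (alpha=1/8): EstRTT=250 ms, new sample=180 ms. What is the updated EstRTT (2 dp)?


Given: EstRTT = 250 ms, SampleRTT = 180 ms, alpha = 1/8
New EstRTT = (1 - alpha) * EstRTT + alpha * SampleRTT
(7/8) * 250 = 218.75
(1/8) * 180 = 22.5
New EstRTT = 218.75 + 22.5 = 241.25 ms -> 241.25 ms (2 dp)

241.25


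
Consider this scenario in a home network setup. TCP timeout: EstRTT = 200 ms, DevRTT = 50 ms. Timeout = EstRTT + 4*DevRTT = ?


Given: EstRTT = 200 ms, DevRTT = 50 ms
Timeout = EstRTT + 4 * DevRTT
4 * DevRTT = 4 * 50 = 200
Timeout = 200 + 200 = 400 ms

400


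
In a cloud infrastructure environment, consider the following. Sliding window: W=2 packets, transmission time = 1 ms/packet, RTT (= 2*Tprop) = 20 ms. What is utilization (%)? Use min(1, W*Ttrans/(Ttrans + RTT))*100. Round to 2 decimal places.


Given: W = 2, Ttrans = 1 ms, RTT = 20 ms (= 2 * Tprop, Tprop = 10 ms)
Cycle time = Ttrans + RTT = 1 + 20 = 21 ms (first packet sent until its ACK returns)
W * Ttrans = 2 * 1 = 2 ms of sending per cycle
W * Ttrans / (Ttrans + RTT) = 2 / 21 = 0.095238
U = min(1, 0.095238) = 0.095238
U% = 9.52%

9.52


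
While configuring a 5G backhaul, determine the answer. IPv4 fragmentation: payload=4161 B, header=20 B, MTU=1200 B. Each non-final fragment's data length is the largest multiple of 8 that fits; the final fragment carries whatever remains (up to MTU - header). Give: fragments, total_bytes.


Max data per non-final fragment = floor((MTU - header)/8)*8 = floor((1200 - 20)/8)*8 = floor(1180/8)*8 = 1176 B
Final fragment needs no 8-byte alignment: it can carry up to MTU - header = 1180 B
Non-final fragments needed = ceil((payload - 1180) / 1176) = ceil(2981/1176) = ceil(2.5349) = 3
Number of fragments = 3 + 1 = 4
Fragment sizes (data): 3 * 1176 B + 633 B (last, 633 <= 1180 OK)
Total bytes sent = payload + n_frags * header = 4161 + 4*20 = 4161 + 80 = 4241 B

4, 4241


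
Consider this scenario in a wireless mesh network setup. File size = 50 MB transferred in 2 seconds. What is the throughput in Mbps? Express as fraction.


Given: file = 50 MB, time = 2 s
File in Mb = 50 * 8 = 400 Mb
Throughput = 400 / 2 Mbps
Throughput = 200 Mbps

200


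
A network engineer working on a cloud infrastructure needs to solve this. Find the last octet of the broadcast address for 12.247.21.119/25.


Given: IP = 12.247.21.119, prefix = /25
Host bits = 32 - 25 = 7
Network last octet = 119 AND mask = 0
Host part size = 2^7 - 1 = 127
Broadcast last octet = 0 OR 127 = 127

127


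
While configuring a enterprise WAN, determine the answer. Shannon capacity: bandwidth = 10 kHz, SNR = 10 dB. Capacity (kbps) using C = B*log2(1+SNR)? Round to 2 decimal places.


Given: B = 10 kHz, SNR = 10 dB
SNR linear = 10^(10/10) = 10
1 + SNR = 11
log2(11) = 3.4594316186
C = 10 * 1000 * 3.4594316186 = 34594.3162 bps
C = 34.594316 kbps -> 34.59 kbps (2 dp)

34.59


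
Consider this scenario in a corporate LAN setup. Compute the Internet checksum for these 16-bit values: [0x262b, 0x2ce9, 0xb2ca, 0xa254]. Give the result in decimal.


Given words: [0x262b, 0x2ce9, 0xb2ca, 0xa254]
Step 1: Sum all words
Raw sum = 9771 + 11497 + 45770 + 41556 = 108594
Step 2: Fold carry: (43058 + 1) = 43059
One's complement = ~43059 & 0xFFFF = 22476

22476


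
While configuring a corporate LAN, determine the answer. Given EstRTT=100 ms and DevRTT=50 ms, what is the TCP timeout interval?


Given: EstRTT = 100 ms, DevRTT = 50 ms
Timeout = EstRTT + 4 * DevRTT
4 * DevRTT = 4 * 50 = 200
Timeout = 100 + 200 = 300 ms

300


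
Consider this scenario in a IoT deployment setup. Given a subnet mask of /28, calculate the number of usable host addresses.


Given: subnet mask /28
Host bits = 32 - 28 = 4
Total addresses = 2^4 = 16
Usable hosts = 16 - 2 (network + broadcast) = 14

14


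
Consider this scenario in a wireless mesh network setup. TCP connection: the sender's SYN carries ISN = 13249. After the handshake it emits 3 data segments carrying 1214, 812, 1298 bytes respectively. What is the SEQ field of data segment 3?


The SYN occupies sequence number ISN = 13249, so the first data byte is ISN + 1 = 13250.
SEQ of data segment i = (ISN + 1) + sum of payload sizes of segments 1..i-1.
Segment 1: SEQ = 13250, payload = 1214 bytes
Segment 2: SEQ = 14464, payload = 812 bytes
Segment 3: SEQ = 15276, payload = 1298 bytes
SEQ of segment 3 = 13250 + 1214 + 812 = 15276

15276


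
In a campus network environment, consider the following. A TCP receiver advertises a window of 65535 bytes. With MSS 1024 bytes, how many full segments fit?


Given: RWND = 65535 bytes, MSS = 1024 bytes
Full segments = floor(RWND / MSS)
Full segments = floor(65535 / 1024)
Full segments = floor(63.999) = 63

63


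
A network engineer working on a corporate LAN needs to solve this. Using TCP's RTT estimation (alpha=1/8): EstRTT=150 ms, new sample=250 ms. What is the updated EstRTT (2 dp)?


Given: EstRTT = 150 ms, SampleRTT = 250 ms, alpha = 1/8
New EstRTT = (1 - alpha) * EstRTT + alpha * SampleRTT
(7/8) * 150 = 131.25
(1/8) * 250 = 31.25
New EstRTT = 131.25 + 31.25 = 162.5 ms -> 162.50 ms (2 dp)

162.50


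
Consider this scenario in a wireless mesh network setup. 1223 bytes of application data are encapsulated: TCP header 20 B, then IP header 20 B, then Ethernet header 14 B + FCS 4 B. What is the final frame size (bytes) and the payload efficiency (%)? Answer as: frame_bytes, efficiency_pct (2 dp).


TCP segment = 1223 + 20 = 1243 B
IP packet = 1243 + 20 = 1263 B
Ethernet frame = 1263 + 14 + 4 = 1281 B
Efficiency = app / frame = 1223 / 1281 = 0.954723 = 95.4723% -> 95.47% (2 dp)

1281, 95.47


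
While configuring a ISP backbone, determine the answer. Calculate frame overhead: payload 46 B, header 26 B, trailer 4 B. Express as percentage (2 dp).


Given: payload = 46 B, header = 26 B, trailer = 4 B
Overhead bytes = header + trailer = 26 + 4 = 30
Total frame = payload + overhead = 46 + 30 = 76
Overhead % = 30 / 76 * 100 = 39.4737% -> 39.47% (2 dp)

39.47


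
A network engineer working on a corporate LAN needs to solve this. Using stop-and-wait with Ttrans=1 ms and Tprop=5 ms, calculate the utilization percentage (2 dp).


Given: Ttrans = 1 ms, Tprop = 5 ms
RTT = 2 * Tprop = 2 * 5 = 10 ms
U = Ttrans / (Ttrans + RTT)
U = 1 / (1 + 10)
U = 1 / 11 = 0.090909
U% = 9.09%

9.09


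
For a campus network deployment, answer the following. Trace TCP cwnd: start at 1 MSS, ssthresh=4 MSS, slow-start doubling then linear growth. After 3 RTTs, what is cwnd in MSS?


RTT 0: cwnd = 1 MSS (initial)
RTT 1: cwnd = 2 MSS (slow start, doubled)
RTT 2: cwnd = 4 MSS (slow start, doubled)
RTT 3: cwnd = 5 MSS (congestion avoidance, +1)

5


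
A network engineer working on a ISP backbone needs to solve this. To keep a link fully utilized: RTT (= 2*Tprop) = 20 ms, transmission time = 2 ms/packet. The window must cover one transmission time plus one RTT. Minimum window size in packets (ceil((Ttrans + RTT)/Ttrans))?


Given: Ttrans = 2 ms, RTT = 20 ms (= 2 * Tprop, Tprop = 10 ms)
Time until first ACK returns = Ttrans + RTT = 2 + 20 = 22 ms
Need W * Ttrans >= Ttrans + RTT  ->  W >= (Ttrans + RTT) / Ttrans
(Ttrans + RTT) / Ttrans = 22 / 2 = 11
W_min = ceil(11) = 11

11


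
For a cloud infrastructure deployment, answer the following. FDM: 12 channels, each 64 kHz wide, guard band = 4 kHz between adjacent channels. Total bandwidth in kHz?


Given: 12 channels, 64 kHz each, guard = 4 kHz
Channel bandwidth = 12 * 64 = 768 kHz
Guard bands = 11 gaps * 4 kHz = 44 kHz
Total = 768 + 44 = 812 kHz

812


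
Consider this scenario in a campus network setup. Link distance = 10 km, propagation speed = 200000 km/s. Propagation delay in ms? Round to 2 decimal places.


Given: distance = 10 km, speed = 200000 km/s
Delay = distance / speed = 10 / 200000 seconds
Delay in ms = 10 * 1000 / 200000
Delay = 0.0500 ms
Rounded to 2 dp = 0.05 ms

0.05


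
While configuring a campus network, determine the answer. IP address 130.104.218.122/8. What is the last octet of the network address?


Given: IP = 130.104.218.122, prefix = /8
Subnet mask = 255.0.0.0
Last octet of IP: 122
Last octet of mask: 0
Network last octet = 122 AND 0 = 0

0


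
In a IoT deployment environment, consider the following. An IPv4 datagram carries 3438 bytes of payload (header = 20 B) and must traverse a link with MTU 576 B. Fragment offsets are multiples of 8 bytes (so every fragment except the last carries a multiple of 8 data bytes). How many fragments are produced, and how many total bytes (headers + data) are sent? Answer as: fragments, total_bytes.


Max data per non-final fragment = floor((MTU - header)/8)*8 = floor((576 - 20)/8)*8 = floor(556/8)*8 = 552 B
Final fragment needs no 8-byte alignment: it can carry up to MTU - header = 556 B
Non-final fragments needed = ceil((payload - 556) / 552) = ceil(2882/552) = ceil(5.2210) = 6
Number of fragments = 6 + 1 = 7
Fragment sizes (data): 6 * 552 B + 126 B (last, 126 <= 556 OK)
Total bytes sent = payload + n_frags * header = 3438 + 7*20 = 3438 + 140 = 3578 B

7, 3578


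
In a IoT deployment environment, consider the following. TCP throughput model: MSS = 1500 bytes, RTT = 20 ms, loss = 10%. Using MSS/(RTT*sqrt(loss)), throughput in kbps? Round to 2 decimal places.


Given: MSS = 1500 bytes, RTT = 20 ms, loss = 10%
RTT in seconds = 20 / 1000 = 0.02
Loss rate = 10% = 0.1
sqrt(loss) = sqrt(0.1) = 0.316227766017
Throughput (bytes/s) = 1500 / (0.02 * 0.316227766017) = 237170.8245
Throughput (kbps) = 237170.8245 * 8 / 1000 = 1897.366596 -> 1897.37 kbps (2 dp)

1897.37


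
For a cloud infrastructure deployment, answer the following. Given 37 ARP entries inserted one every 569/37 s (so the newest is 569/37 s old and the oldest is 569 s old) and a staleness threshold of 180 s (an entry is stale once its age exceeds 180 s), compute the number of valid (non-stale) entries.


Ages are k * 569/37 s for k = 1..37 (spacing = 15.3784 s).
Entry k is valid iff k * 569/37 <= 180 iff k <= 37 * 180 / 569 = 11.7047
n_valid = floor(11.7047) = 11
(n_stale = 37 - 11 = 26)

11


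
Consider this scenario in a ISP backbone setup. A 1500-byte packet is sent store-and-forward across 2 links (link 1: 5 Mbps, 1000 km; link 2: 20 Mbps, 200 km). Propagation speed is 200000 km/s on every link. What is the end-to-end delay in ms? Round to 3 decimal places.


Packet = 1500 bytes = 12000 bits. Store-and-forward: sum (t_trans + t_prop) per link.
Link 1: t_trans = 12000/(5*10^6) s = 2.4000 ms; t_prop = 1000/200000 s = 5.0000 ms; subtotal = 7.4000 ms
Link 2: t_trans = 12000/(20*10^6) s = 0.6000 ms; t_prop = 200/200000 s = 1.0000 ms; subtotal = 1.6000 ms
End-to-end = 7.4000 + 1.6000 = 9.0000 ms -> 9.000 ms (3 dp)

9.000


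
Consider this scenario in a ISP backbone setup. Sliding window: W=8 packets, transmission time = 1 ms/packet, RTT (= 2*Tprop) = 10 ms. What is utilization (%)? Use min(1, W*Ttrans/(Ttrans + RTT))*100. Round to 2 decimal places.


Given: W = 8, Ttrans = 1 ms, RTT = 10 ms (= 2 * Tprop, Tprop = 5 ms)
Cycle time = Ttrans + RTT = 1 + 10 = 11 ms (first packet sent until its ACK returns)
W * Ttrans = 8 * 1 = 8 ms of sending per cycle
W * Ttrans / (Ttrans + RTT) = 8 / 11 = 0.727273
U = min(1, 0.727273) = 0.727273
U% = 72.73%

72.73


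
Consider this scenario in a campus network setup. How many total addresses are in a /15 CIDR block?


Given: CIDR prefix /15
Host bits = 32 - 15 = 17
Total addresses = 2^17 = 131072

131072


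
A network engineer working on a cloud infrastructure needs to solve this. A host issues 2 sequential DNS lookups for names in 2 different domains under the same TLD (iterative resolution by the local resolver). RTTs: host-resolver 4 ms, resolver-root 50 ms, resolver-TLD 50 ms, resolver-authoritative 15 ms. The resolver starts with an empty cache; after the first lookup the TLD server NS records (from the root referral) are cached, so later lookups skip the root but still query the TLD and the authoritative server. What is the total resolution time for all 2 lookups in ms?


Lookup 1 (cold cache): local + root + TLD + auth = 4 + 50 + 50 + 15 = 119 ms
Lookups 2..2 (TLD NS cached -> skip root; new domain -> still ask TLD and auth): local + TLD + auth = 4 + 50 + 15 = 69 ms each
Remaining 1 lookups: 1 * 69 = 69 ms
Total = 119 + 69 = 188 ms

188


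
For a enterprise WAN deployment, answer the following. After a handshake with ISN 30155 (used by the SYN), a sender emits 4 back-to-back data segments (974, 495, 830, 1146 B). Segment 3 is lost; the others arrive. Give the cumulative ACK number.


SYN uses sequence number 30155; first data byte = ISN + 1 = 30156.
Segment 1: SEQ = 30156, len = 974 B, covers [30156, 31129]
Segment 2: SEQ = 31130, len = 495 B, covers [31130, 31624]
Segment 3: SEQ = 31625, len = 830 B, covers [31625, 32454] [LOST]
Segment 4: SEQ = 32455, len = 1146 B, covers [32455, 33600]
In-order data received: bytes [30156, 31624] (segments 1..2).
Segment 3 missing -> gap begins at byte 31625; later segments buffered out of order.
Cumulative ACK = next expected in-order byte = 30156 + 974 + 495 = 31625

31625


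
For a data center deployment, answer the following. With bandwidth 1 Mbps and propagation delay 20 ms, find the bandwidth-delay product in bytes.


Given: bandwidth = 1 Mbps, delay = 20 ms
BDP in bits = 1 * 10^6 * 20 / 1000
BDP in bits = 20000
BDP in bytes = 20000 / 8 = 2500

2500


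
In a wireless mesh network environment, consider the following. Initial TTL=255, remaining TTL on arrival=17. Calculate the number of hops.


Given: initial TTL = 255, received TTL = 17
Hops = initial TTL - received TTL
Hops = 255 - 17 = 238

238


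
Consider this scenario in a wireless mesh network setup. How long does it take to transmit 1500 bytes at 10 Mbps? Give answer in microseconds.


Given: packet = 1500 bytes, bandwidth = 10 Mbps
Packet in bits = 1500 * 8 = 12000 bits
Bandwidth = 10 * 10^6 = 10000000 bps
Time = 12000 / 10000000 seconds
Time in us = 12000 * 10^6 / 10000000 = 1200

1200


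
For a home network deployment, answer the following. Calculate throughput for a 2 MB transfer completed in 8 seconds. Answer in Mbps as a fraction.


Given: file = 2 MB, time = 8 s
File in Mb = 2 * 8 = 16 Mb
Throughput = 16 / 8 Mbps
Throughput = 2 Mbps

2


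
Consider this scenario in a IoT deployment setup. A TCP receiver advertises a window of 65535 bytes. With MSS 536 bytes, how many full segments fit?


Given: RWND = 65535 bytes, MSS = 536 bytes
Full segments = floor(RWND / MSS)
Full segments = floor(65535 / 536)
Full segments = floor(122.2668) = 122

122


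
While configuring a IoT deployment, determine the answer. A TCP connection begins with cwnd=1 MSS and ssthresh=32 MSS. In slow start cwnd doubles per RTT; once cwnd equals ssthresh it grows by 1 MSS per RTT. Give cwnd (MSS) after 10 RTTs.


RTT 0: cwnd = 1 MSS (initial)
RTT 1: cwnd = 2 MSS (slow start, doubled)
RTT 2: cwnd = 4 MSS (slow start, doubled)
RTT 3: cwnd = 8 MSS (slow start, doubled)
RTT 4: cwnd = 16 MSS (slow start, doubled)
RTT 5: cwnd = 32 MSS (slow start, doubled)
RTT 6: cwnd = 33 MSS (congestion avoidance, +1)
RTT 7: cwnd = 34 MSS (congestion avoidance, +1)
RTT 8: cwnd = 35 MSS (congestion avoidance, +1)
RTT 9: cwnd = 36 MSS (congestion avoidance, +1)
RTT 10: cwnd = 37 MSS (congestion avoidance, +1)

37


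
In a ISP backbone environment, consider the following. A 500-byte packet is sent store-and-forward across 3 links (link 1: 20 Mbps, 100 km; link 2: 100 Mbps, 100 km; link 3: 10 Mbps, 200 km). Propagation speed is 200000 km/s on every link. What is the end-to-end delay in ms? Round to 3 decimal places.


Packet = 500 bytes = 4000 bits. Store-and-forward: sum (t_trans + t_prop) per link.
Link 1: t_trans = 4000/(20*10^6) s = 0.2000 ms; t_prop = 100/200000 s = 0.5000 ms; subtotal = 0.7000 ms
Link 2: t_trans = 4000/(100*10^6) s = 0.0400 ms; t_prop = 100/200000 s = 0.5000 ms; subtotal = 0.5400 ms
Link 3: t_trans = 4000/(10*10^6) s = 0.4000 ms; t_prop = 200/200000 s = 1.0000 ms; subtotal = 1.4000 ms
End-to-end = 0.7000 + 0.5400 + 1.4000 = 2.6400 ms -> 2.640 ms (3 dp)

2.640


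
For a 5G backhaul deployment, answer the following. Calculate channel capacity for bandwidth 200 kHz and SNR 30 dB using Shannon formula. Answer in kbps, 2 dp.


Given: B = 200 kHz, SNR = 30 dB
SNR linear = 10^(30/10) = 1000
1 + SNR = 1001
log2(1001) = 9.9672262588
C = 200 * 1000 * 9.9672262588 = 1993445.2518 bps
C = 1993.445252 kbps -> 1993.45 kbps (2 dp)

1993.45


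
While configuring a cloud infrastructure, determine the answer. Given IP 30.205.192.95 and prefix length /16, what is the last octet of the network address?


Given: IP = 30.205.192.95, prefix = /16
Subnet mask = 255.255.0.0
Last octet of IP: 95
Last octet of mask: 0
Network last octet = 95 AND 0 = 0

0


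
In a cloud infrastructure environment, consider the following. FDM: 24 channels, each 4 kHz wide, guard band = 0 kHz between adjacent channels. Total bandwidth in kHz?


Given: 24 channels, 4 kHz each, guard = 0 kHz
Channel bandwidth = 24 * 4 = 96 kHz
Guard bands = 23 gaps * 0 kHz = 0 kHz
Total = 96 + 0 = 96 kHz

96


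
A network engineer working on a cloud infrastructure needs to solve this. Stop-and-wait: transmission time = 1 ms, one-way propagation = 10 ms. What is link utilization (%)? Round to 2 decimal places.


Given: Ttrans = 1 ms, Tprop = 10 ms
RTT = 2 * Tprop = 2 * 10 = 20 ms
U = Ttrans / (Ttrans + RTT)
U = 1 / (1 + 20)
U = 1 / 21 = 0.047619
U% = 4.76%

4.76


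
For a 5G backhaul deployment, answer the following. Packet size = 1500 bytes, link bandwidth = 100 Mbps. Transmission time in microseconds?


Given: packet = 1500 bytes, bandwidth = 100 Mbps
Packet in bits = 1500 * 8 = 12000 bits
Bandwidth = 100 * 10^6 = 100000000 bps
Time = 12000 / 100000000 seconds
Time in us = 12000 * 10^6 / 100000000 = 120

120


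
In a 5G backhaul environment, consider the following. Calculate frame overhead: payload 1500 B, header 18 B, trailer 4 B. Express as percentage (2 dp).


Given: payload = 1500 B, header = 18 B, trailer = 4 B
Overhead bytes = header + trailer = 18 + 4 = 22
Total frame = payload + overhead = 1500 + 22 = 1522
Overhead % = 22 / 1522 * 100 = 1.4455% -> 1.45% (2 dp)

1.45


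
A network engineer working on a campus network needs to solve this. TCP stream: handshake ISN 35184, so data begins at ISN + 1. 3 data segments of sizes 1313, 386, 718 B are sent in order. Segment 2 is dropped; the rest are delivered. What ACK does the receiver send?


SYN uses sequence number 35184; first data byte = ISN + 1 = 35185.
Segment 1: SEQ = 35185, len = 1313 B, covers [35185, 36497]
Segment 2: SEQ = 36498, len = 386 B, covers [36498, 36883] [LOST]
Segment 3: SEQ = 36884, len = 718 B, covers [36884, 37601]
In-order data received: bytes [35185, 36497] (segments 1..1).
Segment 2 missing -> gap begins at byte 36498; later segments buffered out of order.
Cumulative ACK = next expected in-order byte = 35185 + 1313 = 36498

36498


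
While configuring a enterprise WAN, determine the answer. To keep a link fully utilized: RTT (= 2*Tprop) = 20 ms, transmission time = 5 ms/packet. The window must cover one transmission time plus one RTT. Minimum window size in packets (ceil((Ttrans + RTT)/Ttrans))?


Given: Ttrans = 5 ms, RTT = 20 ms (= 2 * Tprop, Tprop = 10 ms)
Time until first ACK returns = Ttrans + RTT = 5 + 20 = 25 ms
Need W * Ttrans >= Ttrans + RTT  ->  W >= (Ttrans + RTT) / Ttrans
(Ttrans + RTT) / Ttrans = 25 / 5 = 5
W_min = ceil(5) = 5

5


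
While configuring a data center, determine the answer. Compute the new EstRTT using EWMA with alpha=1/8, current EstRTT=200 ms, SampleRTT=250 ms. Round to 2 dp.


Given: EstRTT = 200 ms, SampleRTT = 250 ms, alpha = 1/8
New EstRTT = (1 - alpha) * EstRTT + alpha * SampleRTT
(7/8) * 200 = 175
(1/8) * 250 = 31.25
New EstRTT = 175 + 31.25 = 206.25 ms -> 206.25 ms (2 dp)

206.25


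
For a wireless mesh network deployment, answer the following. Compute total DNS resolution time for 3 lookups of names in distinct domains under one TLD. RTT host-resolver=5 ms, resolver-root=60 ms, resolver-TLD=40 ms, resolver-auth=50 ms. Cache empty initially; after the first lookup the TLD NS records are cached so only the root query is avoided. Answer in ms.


Lookup 1 (cold cache): local + root + TLD + auth = 5 + 60 + 40 + 50 = 155 ms
Lookups 2..3 (TLD NS cached -> skip root; new domain -> still ask TLD and auth): local + TLD + auth = 5 + 40 + 50 = 95 ms each
Remaining 2 lookups: 2 * 95 = 190 ms
Total = 155 + 190 = 345 ms

345


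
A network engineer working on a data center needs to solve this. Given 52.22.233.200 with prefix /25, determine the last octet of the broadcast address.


Given: IP = 52.22.233.200, prefix = /25
Host bits = 32 - 25 = 7
Network last octet = 200 AND mask = 128
Host part size = 2^7 - 1 = 127
Broadcast last octet = 128 OR 127 = 255

255


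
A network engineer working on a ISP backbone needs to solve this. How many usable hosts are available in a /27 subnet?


Given: subnet mask /27
Host bits = 32 - 27 = 5
Total addresses = 2^5 = 32
Usable hosts = 32 - 2 (network + broadcast) = 30

30


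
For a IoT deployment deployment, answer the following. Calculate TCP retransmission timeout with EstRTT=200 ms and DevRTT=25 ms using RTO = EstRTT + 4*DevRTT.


Given: EstRTT = 200 ms, DevRTT = 25 ms
Timeout = EstRTT + 4 * DevRTT
4 * DevRTT = 4 * 25 = 100
Timeout = 200 + 100 = 300 ms

300


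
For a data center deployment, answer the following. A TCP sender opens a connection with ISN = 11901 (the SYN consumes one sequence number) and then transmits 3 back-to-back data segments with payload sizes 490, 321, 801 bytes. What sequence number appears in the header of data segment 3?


The SYN occupies sequence number ISN = 11901, so the first data byte is ISN + 1 = 11902.
SEQ of data segment i = (ISN + 1) + sum of payload sizes of segments 1..i-1.
Segment 1: SEQ = 11902, payload = 490 bytes
Segment 2: SEQ = 12392, payload = 321 bytes
Segment 3: SEQ = 12713, payload = 801 bytes
SEQ of segment 3 = 11902 + 490 + 321 = 12713

12713


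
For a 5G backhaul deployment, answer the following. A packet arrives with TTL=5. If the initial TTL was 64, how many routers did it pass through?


Given: initial TTL = 64, received TTL = 5
Hops = initial TTL - received TTL
Hops = 64 - 5 = 59

59


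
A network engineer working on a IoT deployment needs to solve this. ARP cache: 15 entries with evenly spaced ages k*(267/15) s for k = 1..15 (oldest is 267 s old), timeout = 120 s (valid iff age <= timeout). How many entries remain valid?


Ages are k * 267/15 s for k = 1..15 (spacing = 17.8000 s).
Entry k is valid iff k * 267/15 <= 120 iff k <= 15 * 120 / 267 = 6.7416
n_valid = floor(6.7416) = 6
(n_stale = 15 - 6 = 9)

6


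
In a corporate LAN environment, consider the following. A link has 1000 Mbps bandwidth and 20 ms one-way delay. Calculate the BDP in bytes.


Given: bandwidth = 1000 Mbps, delay = 20 ms
BDP in bits = 1000 * 10^6 * 20 / 1000
BDP in bits = 20000000
BDP in bytes = 20000000 / 8 = 2500000

2500000


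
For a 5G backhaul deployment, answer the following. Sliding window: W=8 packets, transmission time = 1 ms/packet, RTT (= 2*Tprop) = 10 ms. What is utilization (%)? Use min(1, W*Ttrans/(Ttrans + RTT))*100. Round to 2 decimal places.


Given: W = 8, Ttrans = 1 ms, RTT = 10 ms (= 2 * Tprop, Tprop = 5 ms)
Cycle time = Ttrans + RTT = 1 + 10 = 11 ms (first packet sent until its ACK returns)
W * Ttrans = 8 * 1 = 8 ms of sending per cycle
W * Ttrans / (Ttrans + RTT) = 8 / 11 = 0.727273
U = min(1, 0.727273) = 0.727273
U% = 72.73%

72.73


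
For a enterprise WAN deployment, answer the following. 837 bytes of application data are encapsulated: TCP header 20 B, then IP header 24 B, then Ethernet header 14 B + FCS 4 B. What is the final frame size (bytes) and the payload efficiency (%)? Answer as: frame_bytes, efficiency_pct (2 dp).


TCP segment = 837 + 20 = 857 B
IP packet = 857 + 24 = 881 B
Ethernet frame = 881 + 14 + 4 = 899 B
Efficiency = app / frame = 837 / 899 = 0.931034 = 93.1034% -> 93.10% (2 dp)

899, 93.10


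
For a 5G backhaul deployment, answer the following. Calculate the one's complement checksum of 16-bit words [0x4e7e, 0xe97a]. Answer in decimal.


Given words: [0x4e7e, 0xe97a]
Step 1: Sum all words
Raw sum = 20094 + 59770 = 79864
Step 2: Fold carry: (14328 + 1) = 14329
One's complement = ~14329 & 0xFFFF = 51206

51206


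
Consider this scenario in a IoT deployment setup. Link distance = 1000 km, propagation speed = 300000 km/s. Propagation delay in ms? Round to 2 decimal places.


Given: distance = 1000 km, speed = 300000 km/s
Delay = distance / speed = 1000 / 300000 seconds
Delay in ms = 1000 * 1000 / 300000
Delay = 3.3333 ms
Rounded to 2 dp = 3.33 ms

3.33


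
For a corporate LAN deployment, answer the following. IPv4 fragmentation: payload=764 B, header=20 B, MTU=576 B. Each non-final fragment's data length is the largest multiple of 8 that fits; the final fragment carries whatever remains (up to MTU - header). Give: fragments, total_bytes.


Max data per non-final fragment = floor((MTU - header)/8)*8 = floor((576 - 20)/8)*8 = floor(556/8)*8 = 552 B
Final fragment needs no 8-byte alignment: it can carry up to MTU - header = 556 B
Non-final fragments needed = ceil((payload - 556) / 552) = ceil(208/552) = ceil(0.3768) = 1
Number of fragments = 1 + 1 = 2
Fragment sizes (data): 1 * 552 B + 212 B (last, 212 <= 556 OK)
Total bytes sent = payload + n_frags * header = 764 + 2*20 = 764 + 40 = 804 B

2, 804


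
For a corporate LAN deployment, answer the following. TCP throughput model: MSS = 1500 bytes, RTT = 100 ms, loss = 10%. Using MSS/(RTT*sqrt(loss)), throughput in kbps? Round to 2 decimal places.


Given: MSS = 1500 bytes, RTT = 100 ms, loss = 10%
RTT in seconds = 100 / 1000 = 0.1
Loss rate = 10% = 0.1
sqrt(loss) = sqrt(0.1) = 0.316227766017
Throughput (bytes/s) = 1500 / (0.1 * 0.316227766017) = 47434.1649
Throughput (kbps) = 47434.1649 * 8 / 1000 = 379.473319 -> 379.47 kbps (2 dp)

379.47


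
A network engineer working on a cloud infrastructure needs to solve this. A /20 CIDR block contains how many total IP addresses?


Given: CIDR prefix /20
Host bits = 32 - 20 = 12
Total addresses = 2^12 = 4096

4096


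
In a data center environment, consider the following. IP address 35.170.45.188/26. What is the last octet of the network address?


Given: IP = 35.170.45.188, prefix = /26
Subnet mask = 255.255.255.192
Last octet of IP: 188
Last octet of mask: 192
Network last octet = 188 AND 192 = 128

128


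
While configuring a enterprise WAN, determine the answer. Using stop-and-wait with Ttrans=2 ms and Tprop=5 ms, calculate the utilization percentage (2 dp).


Given: Ttrans = 2 ms, Tprop = 5 ms
RTT = 2 * Tprop = 2 * 5 = 10 ms
U = Ttrans / (Ttrans + RTT)
U = 2 / (2 + 10)
U = 2 / 12 = 0.166667
U% = 16.67%

16.67


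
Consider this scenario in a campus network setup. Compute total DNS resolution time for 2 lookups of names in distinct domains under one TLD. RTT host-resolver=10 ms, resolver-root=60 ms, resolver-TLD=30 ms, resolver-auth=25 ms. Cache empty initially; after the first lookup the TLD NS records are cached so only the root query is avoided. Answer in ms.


Lookup 1 (cold cache): local + root + TLD + auth = 10 + 60 + 30 + 25 = 125 ms
Lookups 2..2 (TLD NS cached -> skip root; new domain -> still ask TLD and auth): local + TLD + auth = 10 + 30 + 25 = 65 ms each
Remaining 1 lookups: 1 * 65 = 65 ms
Total = 125 + 65 = 190 ms

190


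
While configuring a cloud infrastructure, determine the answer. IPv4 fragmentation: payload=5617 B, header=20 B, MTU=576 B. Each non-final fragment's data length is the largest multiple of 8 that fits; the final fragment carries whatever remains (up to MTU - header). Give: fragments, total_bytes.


Max data per non-final fragment = floor((MTU - header)/8)*8 = floor((576 - 20)/8)*8 = floor(556/8)*8 = 552 B
Final fragment needs no 8-byte alignment: it can carry up to MTU - header = 556 B
Non-final fragments needed = ceil((payload - 556) / 552) = ceil(5061/552) = ceil(9.1685) = 10
Number of fragments = 10 + 1 = 11
Fragment sizes (data): 10 * 552 B + 97 B (last, 97 <= 556 OK)
Total bytes sent = payload + n_frags * header = 5617 + 11*20 = 5617 + 220 = 5837 B

11, 5837


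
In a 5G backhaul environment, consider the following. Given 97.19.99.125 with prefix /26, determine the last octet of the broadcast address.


Given: IP = 97.19.99.125, prefix = /26
Host bits = 32 - 26 = 6
Network last octet = 125 AND mask = 64
Host part size = 2^6 - 1 = 63
Broadcast last octet = 64 OR 63 = 127

127


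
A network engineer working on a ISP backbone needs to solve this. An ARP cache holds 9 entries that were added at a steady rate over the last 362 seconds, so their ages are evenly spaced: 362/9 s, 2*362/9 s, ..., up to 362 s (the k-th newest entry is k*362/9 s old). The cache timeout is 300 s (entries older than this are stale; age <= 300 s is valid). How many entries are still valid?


Ages are k * 362/9 s for k = 1..9 (spacing = 40.2222 s).
Entry k is valid iff k * 362/9 <= 300 iff k <= 9 * 300 / 362 = 7.4586
n_valid = floor(7.4586) = 7
(n_stale = 9 - 7 = 2)

7


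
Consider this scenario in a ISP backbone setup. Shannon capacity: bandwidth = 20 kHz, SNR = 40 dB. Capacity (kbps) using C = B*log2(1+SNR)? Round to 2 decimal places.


Given: B = 20 kHz, SNR = 40 dB
SNR linear = 10^(40/10) = 10000
1 + SNR = 10001
log2(10001) = 13.2878566418
C = 20 * 1000 * 13.2878566418 = 265757.1328 bps
C = 265.757133 kbps -> 265.76 kbps (2 dp)

265.76


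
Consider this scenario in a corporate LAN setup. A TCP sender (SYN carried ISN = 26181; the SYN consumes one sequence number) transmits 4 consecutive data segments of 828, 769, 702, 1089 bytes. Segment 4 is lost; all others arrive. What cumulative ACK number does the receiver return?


SYN uses sequence number 26181; first data byte = ISN + 1 = 26182.
Segment 1: SEQ = 26182, len = 828 B, covers [26182, 27009]
Segment 2: SEQ = 27010, len = 769 B, covers [27010, 27778]
Segment 3: SEQ = 27779, len = 702 B, covers [27779, 28480]
Segment 4: SEQ = 28481, len = 1089 B, covers [28481, 29569] [LOST]
In-order data received: bytes [26182, 28480] (segments 1..3).
Segment 4 missing -> gap begins at byte 28481.
Cumulative ACK = next expected in-order byte = 26182 + 828 + 769 + 702 = 28481

28481


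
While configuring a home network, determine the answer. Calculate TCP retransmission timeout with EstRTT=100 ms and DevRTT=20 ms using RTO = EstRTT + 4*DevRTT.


Given: EstRTT = 100 ms, DevRTT = 20 ms
Timeout = EstRTT + 4 * DevRTT
4 * DevRTT = 4 * 20 = 80
Timeout = 100 + 80 = 180 ms

180


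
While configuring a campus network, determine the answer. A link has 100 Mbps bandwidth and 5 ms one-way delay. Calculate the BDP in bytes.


Given: bandwidth = 100 Mbps, delay = 5 ms
BDP in bits = 100 * 10^6 * 5 / 1000
BDP in bits = 500000
BDP in bytes = 500000 / 8 = 62500

62500


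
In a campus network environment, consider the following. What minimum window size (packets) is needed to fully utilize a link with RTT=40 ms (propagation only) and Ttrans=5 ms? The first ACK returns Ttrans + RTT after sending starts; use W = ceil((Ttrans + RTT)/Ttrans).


Given: Ttrans = 5 ms, RTT = 40 ms (= 2 * Tprop, Tprop = 20 ms)
Time until first ACK returns = Ttrans + RTT = 5 + 40 = 45 ms
Need W * Ttrans >= Ttrans + RTT  ->  W >= (Ttrans + RTT) / Ttrans
(Ttrans + RTT) / Ttrans = 45 / 5 = 9
W_min = ceil(9) = 9

9


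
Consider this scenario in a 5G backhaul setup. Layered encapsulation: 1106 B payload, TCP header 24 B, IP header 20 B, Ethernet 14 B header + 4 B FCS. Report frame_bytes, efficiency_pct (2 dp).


TCP segment = 1106 + 24 = 1130 B
IP packet = 1130 + 20 = 1150 B
Ethernet frame = 1150 + 14 + 4 = 1168 B
Efficiency = app / frame = 1106 / 1168 = 0.946918 = 94.6918% -> 94.69% (2 dp)

1168, 94.69


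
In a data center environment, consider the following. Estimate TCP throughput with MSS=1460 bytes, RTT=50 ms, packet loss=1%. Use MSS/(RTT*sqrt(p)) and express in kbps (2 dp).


Given: MSS = 1460 bytes, RTT = 50 ms, loss = 1%
RTT in seconds = 50 / 1000 = 0.05
Loss rate = 1% = 0.01
sqrt(loss) = sqrt(0.01) = 0.1
Throughput (bytes/s) = 1460 / (0.05 * 0.1) = 292000.0000
Throughput (kbps) = 292000.0000 * 8 / 1000 = 2336.000000 -> 2336.00 kbps (2 dp)

2336.00


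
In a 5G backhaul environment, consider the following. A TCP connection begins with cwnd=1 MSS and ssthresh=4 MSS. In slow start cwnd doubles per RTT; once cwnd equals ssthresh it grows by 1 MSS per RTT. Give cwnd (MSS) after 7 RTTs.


RTT 0: cwnd = 1 MSS (initial)
RTT 1: cwnd = 2 MSS (slow start, doubled)
RTT 2: cwnd = 4 MSS (slow start, doubled)
RTT 3: cwnd = 5 MSS (congestion avoidance, +1)
RTT 4: cwnd = 6 MSS (congestion avoidance, +1)
RTT 5: cwnd = 7 MSS (congestion avoidance, +1)
RTT 6: cwnd = 8 MSS (congestion avoidance, +1)
RTT 7: cwnd = 9 MSS (congestion avoidance, +1)

9


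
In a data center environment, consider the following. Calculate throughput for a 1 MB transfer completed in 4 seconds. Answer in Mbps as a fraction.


Given: file = 1 MB, time = 4 s
File in Mb = 1 * 8 = 8 Mb
Throughput = 8 / 4 Mbps
Throughput = 2 Mbps

2


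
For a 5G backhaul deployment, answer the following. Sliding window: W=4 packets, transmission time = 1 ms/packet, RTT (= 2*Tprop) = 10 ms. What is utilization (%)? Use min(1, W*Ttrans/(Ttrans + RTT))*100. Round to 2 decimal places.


Given: W = 4, Ttrans = 1 ms, RTT = 10 ms (= 2 * Tprop, Tprop = 5 ms)
Cycle time = Ttrans + RTT = 1 + 10 = 11 ms (first packet sent until its ACK returns)
W * Ttrans = 4 * 1 = 4 ms of sending per cycle
W * Ttrans / (Ttrans + RTT) = 4 / 11 = 0.363636
U = min(1, 0.363636) = 0.363636
U% = 36.36%

36.36


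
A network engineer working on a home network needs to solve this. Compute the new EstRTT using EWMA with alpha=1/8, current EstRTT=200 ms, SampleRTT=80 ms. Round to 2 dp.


Given: EstRTT = 200 ms, SampleRTT = 80 ms, alpha = 1/8
New EstRTT = (1 - alpha) * EstRTT + alpha * SampleRTT
(7/8) * 200 = 175
(1/8) * 80 = 10
New EstRTT = 175 + 10 = 185 ms -> 185.00 ms (2 dp)

185.00


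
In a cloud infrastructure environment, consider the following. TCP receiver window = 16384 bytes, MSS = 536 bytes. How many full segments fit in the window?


Given: RWND = 16384 bytes, MSS = 536 bytes
Full segments = floor(RWND / MSS)
Full segments = floor(16384 / 536)
Full segments = floor(30.5672) = 30

30
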